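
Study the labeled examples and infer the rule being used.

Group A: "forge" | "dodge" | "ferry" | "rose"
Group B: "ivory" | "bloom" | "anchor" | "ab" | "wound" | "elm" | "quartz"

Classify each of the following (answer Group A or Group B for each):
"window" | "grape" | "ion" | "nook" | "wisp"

Every 'Group A' example satisfies: length ≥ 4 AND contains 'e'. None of the 'Group B' examples do.
Group B: "window", since length 6, no 'e'.
Group A: "grape", since length 5, has 'e'.
Group B: "ion", since length 3, no 'e'.
Group B: "nook", since length 4, no 'e'.
Group B: "wisp", since length 4, no 'e'.

Group B, Group A, Group B, Group B, Group B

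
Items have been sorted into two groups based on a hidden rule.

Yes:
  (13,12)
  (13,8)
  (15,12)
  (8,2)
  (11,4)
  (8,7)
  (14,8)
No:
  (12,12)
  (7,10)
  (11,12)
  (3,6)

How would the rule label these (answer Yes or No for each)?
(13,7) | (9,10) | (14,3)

Yes, No, Yes

The common property of the 'Yes' items is: first > second. No 'No' item has it.
(13,7) → 13 > 7 → Yes. (9,10) → 9 < 10 → No. (14,3) → 14 > 3 → Yes.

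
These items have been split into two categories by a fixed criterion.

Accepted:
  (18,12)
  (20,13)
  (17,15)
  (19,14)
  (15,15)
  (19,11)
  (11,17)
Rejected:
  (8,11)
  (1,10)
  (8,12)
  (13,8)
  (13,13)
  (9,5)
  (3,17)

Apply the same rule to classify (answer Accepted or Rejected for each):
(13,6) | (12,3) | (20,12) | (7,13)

Rejected, Rejected, Accepted, Rejected

The common property of the 'Accepted' items is: sum ≥ 28. No 'Rejected' item has it.
(13,6) → 13+6 = 19 → Rejected.
(12,3) → 12+3 = 15 → Rejected.
(20,12) → 20+12 = 32 → Accepted.
(7,13) → 7+13 = 20 → Rejected.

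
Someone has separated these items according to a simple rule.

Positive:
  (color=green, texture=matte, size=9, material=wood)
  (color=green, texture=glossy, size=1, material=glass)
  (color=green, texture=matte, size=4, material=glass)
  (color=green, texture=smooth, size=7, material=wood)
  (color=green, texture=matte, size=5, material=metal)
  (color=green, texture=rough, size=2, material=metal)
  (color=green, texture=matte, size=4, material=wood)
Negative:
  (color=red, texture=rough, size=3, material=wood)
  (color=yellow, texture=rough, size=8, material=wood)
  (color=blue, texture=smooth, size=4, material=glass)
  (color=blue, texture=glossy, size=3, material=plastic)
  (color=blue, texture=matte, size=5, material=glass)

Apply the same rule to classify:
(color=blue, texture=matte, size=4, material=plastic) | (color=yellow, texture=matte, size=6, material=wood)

The simplest hypothesis consistent with all the labels is: color is green.

Negative, Negative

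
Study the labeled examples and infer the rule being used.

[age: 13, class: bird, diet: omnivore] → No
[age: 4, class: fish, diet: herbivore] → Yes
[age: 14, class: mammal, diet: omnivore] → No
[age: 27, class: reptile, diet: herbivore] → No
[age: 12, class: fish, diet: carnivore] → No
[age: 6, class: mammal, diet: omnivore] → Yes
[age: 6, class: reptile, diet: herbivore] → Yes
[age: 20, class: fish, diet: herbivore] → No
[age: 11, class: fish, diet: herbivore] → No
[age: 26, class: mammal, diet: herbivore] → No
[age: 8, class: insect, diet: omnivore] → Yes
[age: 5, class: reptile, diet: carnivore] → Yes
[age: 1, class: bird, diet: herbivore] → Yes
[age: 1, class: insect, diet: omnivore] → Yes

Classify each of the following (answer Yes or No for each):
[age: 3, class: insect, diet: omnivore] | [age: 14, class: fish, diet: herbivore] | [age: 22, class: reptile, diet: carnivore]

The common property of the 'Yes' items is: age ≤ 8. No 'No' item has it.
[age: 3, class: insect, diet: omnivore] → age = 3 → Yes. [age: 14, class: fish, diet: herbivore] → age = 14 → No. [age: 22, class: reptile, diet: carnivore] → age = 22 → No.

Yes, No, No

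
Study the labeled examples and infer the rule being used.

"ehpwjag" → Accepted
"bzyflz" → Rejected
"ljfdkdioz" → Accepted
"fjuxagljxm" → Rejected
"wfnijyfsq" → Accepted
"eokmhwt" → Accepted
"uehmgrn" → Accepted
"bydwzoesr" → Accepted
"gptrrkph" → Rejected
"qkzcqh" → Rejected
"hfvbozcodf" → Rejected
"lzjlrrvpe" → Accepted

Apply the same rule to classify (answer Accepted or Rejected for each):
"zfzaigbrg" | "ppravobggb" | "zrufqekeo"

Accepted, Rejected, Accepted

Checking candidate rules against both groups, what survives is: odd length.
"zfzaigbrg" → length 9 → Accepted. "ppravobggb" → length 10 → Rejected. "zrufqekeo" → length 9 → Accepted.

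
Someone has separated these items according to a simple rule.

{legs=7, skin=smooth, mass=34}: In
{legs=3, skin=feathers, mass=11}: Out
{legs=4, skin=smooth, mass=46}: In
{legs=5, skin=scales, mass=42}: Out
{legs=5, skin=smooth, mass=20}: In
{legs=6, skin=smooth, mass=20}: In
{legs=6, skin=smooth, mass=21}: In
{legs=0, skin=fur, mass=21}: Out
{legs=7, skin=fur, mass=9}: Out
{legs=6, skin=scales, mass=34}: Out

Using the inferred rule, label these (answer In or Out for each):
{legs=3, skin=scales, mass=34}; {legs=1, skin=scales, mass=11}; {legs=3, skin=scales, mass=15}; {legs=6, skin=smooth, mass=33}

Out, Out, Out, In

All 'In' examples share one property — skin is smooth — and every 'Out' example lacks it.
{legs=3, skin=scales, mass=34}: skin is scales, doesn't match → Out. {legs=1, skin=scales, mass=11}: skin is scales, doesn't match → Out. {legs=3, skin=scales, mass=15}: skin is scales, doesn't match → Out. {legs=6, skin=smooth, mass=33}: skin is smooth, fits → In.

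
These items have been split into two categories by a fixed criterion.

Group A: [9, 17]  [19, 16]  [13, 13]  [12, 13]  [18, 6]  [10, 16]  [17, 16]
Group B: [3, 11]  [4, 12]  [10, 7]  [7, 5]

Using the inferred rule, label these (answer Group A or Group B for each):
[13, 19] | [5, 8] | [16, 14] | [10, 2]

Group A, Group B, Group A, Group B

The simplest hypothesis consistent with all the labels is: sum ≥ 24.
[13, 19]: 13+19 = 32 — has this property, so Group A. [5, 8]: 5+8 = 13 — fails the rule, so Group B. [16, 14]: 16+14 = 30 — has this property, so Group A. [10, 2]: 10+2 = 12 — fails the rule, so Group B.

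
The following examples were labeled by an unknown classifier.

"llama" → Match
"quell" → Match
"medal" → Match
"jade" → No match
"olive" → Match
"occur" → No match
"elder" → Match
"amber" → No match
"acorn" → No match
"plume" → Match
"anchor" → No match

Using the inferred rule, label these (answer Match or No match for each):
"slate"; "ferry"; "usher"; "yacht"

The distinguishing property — contains 'l' — holds for all the 'Match' cases and none of the 'No match' cases.
"slate": has 'l', has this property → Match. "ferry": no 'l', doesn't match → No match. "usher": no 'l', doesn't match → No match. "yacht": no 'l', doesn't match → No match.

Match, No match, No match, No match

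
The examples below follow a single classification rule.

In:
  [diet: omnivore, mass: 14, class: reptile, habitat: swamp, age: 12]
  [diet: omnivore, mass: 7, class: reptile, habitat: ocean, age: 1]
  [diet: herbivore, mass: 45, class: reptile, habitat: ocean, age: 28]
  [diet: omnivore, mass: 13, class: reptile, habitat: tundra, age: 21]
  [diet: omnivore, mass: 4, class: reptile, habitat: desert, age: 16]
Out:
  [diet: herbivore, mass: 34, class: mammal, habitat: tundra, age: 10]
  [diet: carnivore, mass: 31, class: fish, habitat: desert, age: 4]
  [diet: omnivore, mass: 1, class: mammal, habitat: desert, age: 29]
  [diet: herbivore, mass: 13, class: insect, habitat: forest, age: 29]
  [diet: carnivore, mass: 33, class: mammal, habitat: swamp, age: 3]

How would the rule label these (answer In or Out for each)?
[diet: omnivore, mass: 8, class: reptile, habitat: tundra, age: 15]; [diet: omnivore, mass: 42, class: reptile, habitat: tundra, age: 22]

In, In

The rule appears to be: class is reptile.
[diet: omnivore, mass: 8, class: reptile, habitat: tundra, age: 15] — class is reptile, hence In.
[diet: omnivore, mass: 42, class: reptile, habitat: tundra, age: 22] — class is reptile, hence In.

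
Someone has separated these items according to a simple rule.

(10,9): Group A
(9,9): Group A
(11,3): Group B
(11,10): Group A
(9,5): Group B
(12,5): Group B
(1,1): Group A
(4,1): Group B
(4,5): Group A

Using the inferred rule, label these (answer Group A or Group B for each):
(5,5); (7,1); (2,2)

Group A, Group B, Group A

A rule that fits every label: |first − second| ≤ 1 — true of each 'Group A' example, false of each 'Group B' one.
Group A: (5,5), since |5−5| = 0. Group B: (7,1), since |7−1| = 6. Group A: (2,2), since |2−2| = 0.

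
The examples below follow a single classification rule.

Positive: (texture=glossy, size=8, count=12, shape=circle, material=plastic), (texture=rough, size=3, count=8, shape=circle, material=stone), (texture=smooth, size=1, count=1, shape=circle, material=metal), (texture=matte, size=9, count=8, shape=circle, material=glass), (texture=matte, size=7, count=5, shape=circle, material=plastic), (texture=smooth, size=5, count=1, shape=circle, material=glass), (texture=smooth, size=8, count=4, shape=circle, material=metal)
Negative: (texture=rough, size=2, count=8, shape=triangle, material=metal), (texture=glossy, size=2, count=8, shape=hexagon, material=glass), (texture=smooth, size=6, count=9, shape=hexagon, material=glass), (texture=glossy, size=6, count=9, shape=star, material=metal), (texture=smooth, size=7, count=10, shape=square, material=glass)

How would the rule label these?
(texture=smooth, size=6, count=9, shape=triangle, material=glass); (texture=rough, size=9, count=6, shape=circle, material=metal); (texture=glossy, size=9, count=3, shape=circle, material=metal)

Negative, Positive, Positive

The common property of the 'Positive' items is: shape is circle. No 'Negative' item has it.
(texture=smooth, size=6, count=9, shape=triangle, material=glass): shape is triangle, fails the rule → Negative.
(texture=rough, size=9, count=6, shape=circle, material=metal): shape is circle, has this property → Positive.
(texture=glossy, size=9, count=3, shape=circle, material=metal): shape is circle, has this property → Positive.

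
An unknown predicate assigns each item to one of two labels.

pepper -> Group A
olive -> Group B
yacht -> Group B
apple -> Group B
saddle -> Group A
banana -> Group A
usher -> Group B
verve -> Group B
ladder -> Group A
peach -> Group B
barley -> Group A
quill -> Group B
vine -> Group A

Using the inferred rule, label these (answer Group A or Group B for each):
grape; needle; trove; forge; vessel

Group B, Group A, Group B, Group B, Group A

Every 'Group A' example satisfies: even length. None of the 'Group B' examples do.
grape: length 5 — lacks this property, so Group B.
needle: length 6 — has this property, so Group A.
trove: length 5 — lacks this property, so Group B.
forge: length 5 — lacks this property, so Group B.
vessel: length 6 — has this property, so Group A.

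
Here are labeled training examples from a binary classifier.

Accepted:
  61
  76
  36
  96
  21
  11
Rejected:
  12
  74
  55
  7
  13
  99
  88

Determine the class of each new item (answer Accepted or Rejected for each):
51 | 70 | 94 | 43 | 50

The common property of the 'Accepted' items is: ≡ 1 (mod 5). No 'Rejected' item has it.
51 → 51 mod 5 = 1 → Accepted.
70 → 70 mod 5 = 0 → Rejected.
94 → 94 mod 5 = 4 → Rejected.
43 → 43 mod 5 = 3 → Rejected.
50 → 50 mod 5 = 0 → Rejected.

Accepted, Rejected, Rejected, Rejected, Rejected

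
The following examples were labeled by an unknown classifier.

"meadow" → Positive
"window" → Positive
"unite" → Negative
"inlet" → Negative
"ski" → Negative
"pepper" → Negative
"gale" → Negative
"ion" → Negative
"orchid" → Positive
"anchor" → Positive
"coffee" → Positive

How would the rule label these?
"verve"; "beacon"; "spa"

'Positive' ⟺ even length AND contains 'o'.
"verve" — length 5, no 'o', hence Negative. "beacon" — length 6, has 'o', hence Positive. "spa" — length 3, no 'o', hence Negative.

Negative, Positive, Negative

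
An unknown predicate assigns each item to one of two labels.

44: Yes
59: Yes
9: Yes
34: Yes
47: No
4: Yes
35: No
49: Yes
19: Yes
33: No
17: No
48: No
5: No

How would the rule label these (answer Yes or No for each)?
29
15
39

The simplest hypothesis consistent with all the labels is: ≡ 4 (mod 5).
29: Yes (29 mod 5 = 4). 15: No (15 mod 5 = 0). 39: Yes (39 mod 5 = 4).

Yes, No, Yes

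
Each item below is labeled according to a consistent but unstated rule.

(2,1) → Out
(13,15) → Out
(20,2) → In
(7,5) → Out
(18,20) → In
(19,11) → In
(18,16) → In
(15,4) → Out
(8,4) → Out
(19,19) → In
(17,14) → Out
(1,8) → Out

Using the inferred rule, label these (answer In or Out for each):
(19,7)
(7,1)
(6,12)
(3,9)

In, Out, Out, Out

The distinguishing property — first ≥ 18 — holds for all the 'In' cases and none of the 'Out' cases.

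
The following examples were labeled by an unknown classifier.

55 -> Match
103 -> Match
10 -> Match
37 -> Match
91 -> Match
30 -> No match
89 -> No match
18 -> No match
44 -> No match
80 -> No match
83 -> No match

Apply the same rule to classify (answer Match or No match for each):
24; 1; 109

No match, Match, Match

Every 'Match' example satisfies: ≡ 1 (mod 3). None of the 'No match' examples do.
24 — 24 mod 3 = 0, hence No match.
1 — 1 mod 3 = 1, hence Match.
109 — 109 mod 3 = 1, hence Match.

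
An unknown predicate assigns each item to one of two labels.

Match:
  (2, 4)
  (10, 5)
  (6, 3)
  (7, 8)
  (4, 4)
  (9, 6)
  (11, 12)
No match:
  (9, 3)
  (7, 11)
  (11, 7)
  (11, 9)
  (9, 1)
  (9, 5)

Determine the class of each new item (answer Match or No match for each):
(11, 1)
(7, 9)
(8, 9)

Looking at the examples, the only property every 'Match' case has and every 'No match' case lacks is: product is even.
(11, 1) — 11·1 = 11, hence No match.
(7, 9) — 7·9 = 63, hence No match.
(8, 9) — 8·9 = 72, hence Match.

No match, No match, Match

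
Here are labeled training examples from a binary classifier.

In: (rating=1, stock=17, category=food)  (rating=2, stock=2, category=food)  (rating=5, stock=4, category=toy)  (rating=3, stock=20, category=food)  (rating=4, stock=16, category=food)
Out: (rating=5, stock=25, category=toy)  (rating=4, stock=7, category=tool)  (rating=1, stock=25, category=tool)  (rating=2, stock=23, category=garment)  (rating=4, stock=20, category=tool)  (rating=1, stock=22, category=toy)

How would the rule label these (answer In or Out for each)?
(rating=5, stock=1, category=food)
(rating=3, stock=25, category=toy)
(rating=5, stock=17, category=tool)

The classifier is using: category is food OR stock = 4.
(rating=5, stock=1, category=food) → category is food, stock = 1 → In. (rating=3, stock=25, category=toy) → category is toy, stock = 25 → Out. (rating=5, stock=17, category=tool) → category is tool, stock = 17 → Out.

In, Out, Out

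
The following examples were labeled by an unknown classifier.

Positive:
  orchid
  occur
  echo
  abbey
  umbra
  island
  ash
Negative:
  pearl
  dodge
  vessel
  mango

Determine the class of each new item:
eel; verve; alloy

Positive, Negative, Positive

The distinguishing property — starts with a vowel — holds for all the 'Positive' cases and none of the 'Negative' cases.
eel → starts with 'e' → Positive.
verve → starts with 'v' → Negative.
alloy → starts with 'a' → Positive.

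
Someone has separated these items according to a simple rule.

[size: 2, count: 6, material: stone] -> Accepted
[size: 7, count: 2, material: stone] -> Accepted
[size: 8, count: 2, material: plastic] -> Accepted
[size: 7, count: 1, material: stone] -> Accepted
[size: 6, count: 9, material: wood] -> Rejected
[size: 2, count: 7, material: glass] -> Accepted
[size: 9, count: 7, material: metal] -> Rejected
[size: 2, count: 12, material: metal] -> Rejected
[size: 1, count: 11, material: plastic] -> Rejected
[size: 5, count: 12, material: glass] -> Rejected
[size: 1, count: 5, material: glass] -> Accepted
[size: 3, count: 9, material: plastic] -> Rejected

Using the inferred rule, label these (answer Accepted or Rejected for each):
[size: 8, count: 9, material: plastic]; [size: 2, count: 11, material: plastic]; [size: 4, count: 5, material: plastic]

'Accepted' ⟺ count ≤ 7 AND size ≤ 8.
[size: 8, count: 9, material: plastic] → count = 9, size = 8 → Rejected.
[size: 2, count: 11, material: plastic] → count = 11, size = 2 → Rejected.
[size: 4, count: 5, material: plastic] → count = 5, size = 4 → Accepted.

Rejected, Rejected, Accepted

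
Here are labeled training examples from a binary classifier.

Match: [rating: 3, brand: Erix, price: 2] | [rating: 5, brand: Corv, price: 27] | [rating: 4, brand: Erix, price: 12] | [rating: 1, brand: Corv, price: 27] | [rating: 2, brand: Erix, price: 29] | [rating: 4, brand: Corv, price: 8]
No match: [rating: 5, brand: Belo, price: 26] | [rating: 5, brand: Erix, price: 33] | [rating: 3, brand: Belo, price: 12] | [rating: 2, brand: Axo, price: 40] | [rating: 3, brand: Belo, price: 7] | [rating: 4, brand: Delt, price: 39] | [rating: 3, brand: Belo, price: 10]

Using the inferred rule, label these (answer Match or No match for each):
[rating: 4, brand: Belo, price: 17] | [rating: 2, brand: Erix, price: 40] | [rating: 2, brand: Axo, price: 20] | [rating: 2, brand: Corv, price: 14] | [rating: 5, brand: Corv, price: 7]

No match, No match, Match, Match, Match

The pattern is that an item is 'Match' exactly when: brand is not Belo AND price ≤ 29.
[rating: 4, brand: Belo, price: 17]: brand is Belo, price = 17, fails the rule → No match. [rating: 2, brand: Erix, price: 40]: brand is Erix, price = 40, fails the rule → No match. [rating: 2, brand: Axo, price: 20]: brand is Axo, price = 20, fits → Match. [rating: 2, brand: Corv, price: 14]: brand is Corv, price = 14, fits → Match. [rating: 5, brand: Corv, price: 7]: brand is Corv, price = 7, fits → Match.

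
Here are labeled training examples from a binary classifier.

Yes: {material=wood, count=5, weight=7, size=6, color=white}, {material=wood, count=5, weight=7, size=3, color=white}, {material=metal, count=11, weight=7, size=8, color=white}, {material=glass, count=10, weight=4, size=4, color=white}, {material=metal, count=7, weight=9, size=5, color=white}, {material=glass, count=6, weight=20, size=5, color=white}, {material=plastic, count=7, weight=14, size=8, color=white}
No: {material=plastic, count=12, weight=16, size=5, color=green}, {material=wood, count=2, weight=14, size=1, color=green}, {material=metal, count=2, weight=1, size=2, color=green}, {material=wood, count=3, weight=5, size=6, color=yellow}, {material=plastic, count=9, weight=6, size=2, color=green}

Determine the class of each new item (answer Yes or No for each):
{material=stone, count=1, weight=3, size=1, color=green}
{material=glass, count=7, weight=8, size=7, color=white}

The common property of the 'Yes' items is: color is white. No 'No' item has it.

No, Yes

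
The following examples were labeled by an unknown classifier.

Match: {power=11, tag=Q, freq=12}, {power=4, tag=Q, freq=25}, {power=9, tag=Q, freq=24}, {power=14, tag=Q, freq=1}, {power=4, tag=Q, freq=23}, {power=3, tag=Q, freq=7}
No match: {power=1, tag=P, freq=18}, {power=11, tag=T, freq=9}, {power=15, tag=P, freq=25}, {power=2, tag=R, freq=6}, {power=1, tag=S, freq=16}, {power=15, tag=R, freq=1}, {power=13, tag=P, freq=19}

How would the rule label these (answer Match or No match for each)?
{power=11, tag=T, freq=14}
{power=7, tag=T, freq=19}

The common property of the 'Match' items is: tag is Q. No 'No match' item has it.
{power=11, tag=T, freq=14}: No match (tag is T).
{power=7, tag=T, freq=19}: No match (tag is T).

No match, No match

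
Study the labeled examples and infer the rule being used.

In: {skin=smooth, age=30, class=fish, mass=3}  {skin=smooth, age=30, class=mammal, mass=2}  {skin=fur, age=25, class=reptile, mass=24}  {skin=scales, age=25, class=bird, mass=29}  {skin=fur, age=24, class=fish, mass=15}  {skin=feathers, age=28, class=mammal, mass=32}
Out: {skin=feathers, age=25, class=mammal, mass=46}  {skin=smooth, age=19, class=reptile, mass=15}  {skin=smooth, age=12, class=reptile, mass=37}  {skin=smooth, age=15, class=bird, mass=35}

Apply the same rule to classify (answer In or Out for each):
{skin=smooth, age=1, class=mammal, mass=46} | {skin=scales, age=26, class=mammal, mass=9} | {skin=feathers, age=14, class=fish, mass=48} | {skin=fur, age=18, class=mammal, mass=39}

The pattern is that an item is 'In' exactly when: age ≥ 24 AND mass ≤ 32.

Out, In, Out, Out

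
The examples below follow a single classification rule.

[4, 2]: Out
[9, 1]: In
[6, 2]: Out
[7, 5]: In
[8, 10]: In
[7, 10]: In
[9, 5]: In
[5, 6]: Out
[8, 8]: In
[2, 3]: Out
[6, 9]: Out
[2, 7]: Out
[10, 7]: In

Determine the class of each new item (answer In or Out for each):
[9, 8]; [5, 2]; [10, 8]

In, Out, In

One predicate separates the groups cleanly: first ≥ 7.
[9, 8]: In (first 9). [5, 2]: Out (first 5). [10, 8]: In (first 10).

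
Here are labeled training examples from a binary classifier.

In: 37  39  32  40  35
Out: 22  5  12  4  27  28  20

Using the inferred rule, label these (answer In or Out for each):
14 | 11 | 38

Out, Out, In

The classifier is using: at least 32.
14: 14 < 32 — doesn't qualify, so Out. 11: 11 < 32 — doesn't qualify, so Out. 38: 38 ≥ 32 — has this property, so In.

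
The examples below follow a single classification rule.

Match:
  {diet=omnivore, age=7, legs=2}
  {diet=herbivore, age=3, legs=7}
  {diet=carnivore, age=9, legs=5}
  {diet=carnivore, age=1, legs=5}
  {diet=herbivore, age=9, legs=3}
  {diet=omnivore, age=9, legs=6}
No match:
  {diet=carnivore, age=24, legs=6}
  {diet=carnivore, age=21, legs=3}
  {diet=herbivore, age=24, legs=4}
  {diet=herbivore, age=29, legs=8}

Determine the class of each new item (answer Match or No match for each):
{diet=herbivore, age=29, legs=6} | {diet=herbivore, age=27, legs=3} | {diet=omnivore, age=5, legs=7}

No match, No match, Match

Rule: age ≤ 9. This holds for each 'Match' example and fails for each 'No match' one.
No match: {diet=herbivore, age=29, legs=6}, since age = 29.
No match: {diet=herbivore, age=27, legs=3}, since age = 27.
Match: {diet=omnivore, age=5, legs=7}, since age = 5.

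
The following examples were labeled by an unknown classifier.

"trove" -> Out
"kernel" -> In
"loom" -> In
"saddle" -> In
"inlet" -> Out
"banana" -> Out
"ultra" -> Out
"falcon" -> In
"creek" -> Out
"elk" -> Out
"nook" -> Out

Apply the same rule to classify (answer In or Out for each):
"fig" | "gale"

Out, In

The rule appears to be: even length AND contains 'l'.
Out: "fig", since length 3, no 'l'.
In: "gale", since length 4, has 'l'.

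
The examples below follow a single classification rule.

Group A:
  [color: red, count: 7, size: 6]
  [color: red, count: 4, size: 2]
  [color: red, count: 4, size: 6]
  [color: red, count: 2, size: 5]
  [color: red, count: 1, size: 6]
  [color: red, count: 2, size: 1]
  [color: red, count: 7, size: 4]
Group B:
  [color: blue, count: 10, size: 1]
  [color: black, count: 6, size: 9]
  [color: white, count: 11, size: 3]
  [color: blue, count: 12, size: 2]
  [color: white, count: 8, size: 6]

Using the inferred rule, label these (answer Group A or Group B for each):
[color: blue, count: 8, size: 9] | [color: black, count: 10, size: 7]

All 'Group A' examples share one property — color is red — and every 'Group B' example lacks it.
[color: blue, count: 8, size: 9]: color is blue — fails this test, so Group B. [color: black, count: 10, size: 7]: color is black — fails this test, so Group B.

Group B, Group B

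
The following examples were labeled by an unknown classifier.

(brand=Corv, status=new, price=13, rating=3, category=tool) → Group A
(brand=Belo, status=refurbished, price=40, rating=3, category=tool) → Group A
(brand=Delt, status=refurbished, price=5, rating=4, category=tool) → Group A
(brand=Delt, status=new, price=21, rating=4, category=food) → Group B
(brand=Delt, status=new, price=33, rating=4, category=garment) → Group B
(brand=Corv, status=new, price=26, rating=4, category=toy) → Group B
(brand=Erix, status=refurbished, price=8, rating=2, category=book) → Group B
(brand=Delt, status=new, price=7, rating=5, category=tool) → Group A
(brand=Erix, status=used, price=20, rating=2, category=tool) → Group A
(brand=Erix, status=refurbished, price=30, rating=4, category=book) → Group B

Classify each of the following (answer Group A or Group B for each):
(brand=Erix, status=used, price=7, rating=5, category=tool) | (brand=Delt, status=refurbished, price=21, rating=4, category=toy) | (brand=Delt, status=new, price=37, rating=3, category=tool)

Group A, Group B, Group A

All 'Group A' examples share one property — category is tool — and every 'Group B' example lacks it.
(brand=Erix, status=used, price=7, rating=5, category=tool) — category is tool, hence Group A.
(brand=Delt, status=refurbished, price=21, rating=4, category=toy) — category is toy, hence Group B.
(brand=Delt, status=new, price=37, rating=3, category=tool) — category is tool, hence Group A.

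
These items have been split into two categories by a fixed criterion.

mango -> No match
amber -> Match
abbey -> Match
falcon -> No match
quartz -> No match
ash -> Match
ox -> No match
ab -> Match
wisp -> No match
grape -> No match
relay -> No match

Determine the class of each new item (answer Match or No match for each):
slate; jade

No match, No match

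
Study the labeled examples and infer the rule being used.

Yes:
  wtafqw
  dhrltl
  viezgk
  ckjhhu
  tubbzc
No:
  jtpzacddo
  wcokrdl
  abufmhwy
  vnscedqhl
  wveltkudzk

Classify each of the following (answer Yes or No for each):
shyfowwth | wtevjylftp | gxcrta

The common property of the 'Yes' items is: length 6. No 'No' item has it.
shyfowwth — length 9, hence No. wtevjylftp — length 10, hence No. gxcrta — length 6, hence Yes.

No, No, Yes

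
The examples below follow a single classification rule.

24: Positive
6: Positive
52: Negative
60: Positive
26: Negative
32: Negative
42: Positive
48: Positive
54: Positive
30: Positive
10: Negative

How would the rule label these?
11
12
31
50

The simplest hypothesis consistent with all the labels is: multiple of 3.
11: 11 = 3·3 + 2 — doesn't qualify, so Negative.
12: 12 = 3·4 — satisfies this, so Positive.
31: 31 = 3·10 + 1 — doesn't qualify, so Negative.
50: 50 = 3·16 + 2 — doesn't qualify, so Negative.

Negative, Positive, Negative, Negative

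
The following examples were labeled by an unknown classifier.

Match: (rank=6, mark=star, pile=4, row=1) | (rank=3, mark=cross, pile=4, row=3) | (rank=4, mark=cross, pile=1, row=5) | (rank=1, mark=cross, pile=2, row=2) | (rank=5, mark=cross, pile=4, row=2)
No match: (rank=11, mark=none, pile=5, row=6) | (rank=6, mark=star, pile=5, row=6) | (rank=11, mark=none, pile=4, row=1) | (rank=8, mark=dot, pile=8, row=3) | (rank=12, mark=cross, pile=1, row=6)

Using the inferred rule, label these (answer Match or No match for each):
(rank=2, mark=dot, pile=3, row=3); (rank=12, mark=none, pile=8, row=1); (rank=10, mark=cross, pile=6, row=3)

The common property of the 'Match' items is: row ≤ 5 AND rank ≤ 6. No 'No match' item has it.

Match, No match, No match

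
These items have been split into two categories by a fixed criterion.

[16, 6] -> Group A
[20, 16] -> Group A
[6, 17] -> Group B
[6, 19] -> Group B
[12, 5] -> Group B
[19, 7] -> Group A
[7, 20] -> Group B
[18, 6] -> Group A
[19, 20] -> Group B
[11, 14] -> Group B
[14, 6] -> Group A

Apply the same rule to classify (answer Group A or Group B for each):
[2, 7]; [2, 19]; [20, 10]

The rule appears to be: sum is even.
[2, 7]: 2+7 = 9, fails this test → Group B. [2, 19]: 2+19 = 21, fails this test → Group B. [20, 10]: 20+10 = 30, checks out → Group A.

Group B, Group B, Group A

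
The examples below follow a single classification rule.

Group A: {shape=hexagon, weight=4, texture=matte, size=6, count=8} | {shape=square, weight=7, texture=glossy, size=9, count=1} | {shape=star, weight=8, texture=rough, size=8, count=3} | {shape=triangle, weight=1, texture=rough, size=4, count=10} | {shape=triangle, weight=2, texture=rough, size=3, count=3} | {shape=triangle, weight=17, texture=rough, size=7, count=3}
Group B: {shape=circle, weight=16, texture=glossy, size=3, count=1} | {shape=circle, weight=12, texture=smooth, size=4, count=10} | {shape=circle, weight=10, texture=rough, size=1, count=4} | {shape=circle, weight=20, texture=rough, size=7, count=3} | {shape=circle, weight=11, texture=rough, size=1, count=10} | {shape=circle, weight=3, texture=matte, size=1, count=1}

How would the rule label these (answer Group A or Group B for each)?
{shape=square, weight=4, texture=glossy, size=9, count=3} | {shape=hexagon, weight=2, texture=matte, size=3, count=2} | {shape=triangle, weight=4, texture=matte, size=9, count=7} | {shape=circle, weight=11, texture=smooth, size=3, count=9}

One predicate separates the groups cleanly: shape is not circle.

Group A, Group A, Group A, Group B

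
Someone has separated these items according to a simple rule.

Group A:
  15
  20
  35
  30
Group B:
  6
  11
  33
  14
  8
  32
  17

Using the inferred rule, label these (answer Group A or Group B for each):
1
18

Group B, Group B

The pattern is that an item is 'Group A' exactly when: multiple of 5.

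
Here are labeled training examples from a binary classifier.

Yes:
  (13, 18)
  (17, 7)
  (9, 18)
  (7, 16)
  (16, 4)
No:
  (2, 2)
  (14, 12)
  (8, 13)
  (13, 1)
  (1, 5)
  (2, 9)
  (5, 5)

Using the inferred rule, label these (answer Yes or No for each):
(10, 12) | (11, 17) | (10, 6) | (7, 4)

No, Yes, No, No

The simplest hypothesis consistent with all the labels is: max ≥ 16.
(10, 12): No (max 12). (11, 17): Yes (max 17). (10, 6): No (max 10). (7, 4): No (max 7).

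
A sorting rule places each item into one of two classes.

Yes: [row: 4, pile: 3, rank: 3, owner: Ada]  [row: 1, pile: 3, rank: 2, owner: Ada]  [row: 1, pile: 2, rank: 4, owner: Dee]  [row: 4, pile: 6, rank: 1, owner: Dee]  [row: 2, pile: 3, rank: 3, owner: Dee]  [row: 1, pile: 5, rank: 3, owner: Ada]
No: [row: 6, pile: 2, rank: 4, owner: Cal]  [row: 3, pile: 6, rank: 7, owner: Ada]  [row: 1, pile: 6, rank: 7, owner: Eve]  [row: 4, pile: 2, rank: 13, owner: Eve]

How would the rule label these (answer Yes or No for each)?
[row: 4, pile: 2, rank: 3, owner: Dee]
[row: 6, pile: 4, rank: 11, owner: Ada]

Yes, No

The common property of the 'Yes' items is: row ≤ 4 AND rank ≤ 4. No 'No' item has it.
[row: 4, pile: 2, rank: 3, owner: Dee] — row = 4, rank = 3, hence Yes. [row: 6, pile: 4, rank: 11, owner: Ada] — row = 6, rank = 11, hence No.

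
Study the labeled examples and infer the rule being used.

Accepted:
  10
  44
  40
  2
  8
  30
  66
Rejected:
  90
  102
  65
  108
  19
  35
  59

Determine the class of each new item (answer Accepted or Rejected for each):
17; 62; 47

Rejected, Accepted, Rejected

The simplest hypothesis consistent with all the labels is: even AND at most 66.
17 — 17 is odd, 17 ≤ 66, hence Rejected.
62 — 62 is even, 62 ≤ 66, hence Accepted.
47 — 47 is odd, 47 ≤ 66, hence Rejected.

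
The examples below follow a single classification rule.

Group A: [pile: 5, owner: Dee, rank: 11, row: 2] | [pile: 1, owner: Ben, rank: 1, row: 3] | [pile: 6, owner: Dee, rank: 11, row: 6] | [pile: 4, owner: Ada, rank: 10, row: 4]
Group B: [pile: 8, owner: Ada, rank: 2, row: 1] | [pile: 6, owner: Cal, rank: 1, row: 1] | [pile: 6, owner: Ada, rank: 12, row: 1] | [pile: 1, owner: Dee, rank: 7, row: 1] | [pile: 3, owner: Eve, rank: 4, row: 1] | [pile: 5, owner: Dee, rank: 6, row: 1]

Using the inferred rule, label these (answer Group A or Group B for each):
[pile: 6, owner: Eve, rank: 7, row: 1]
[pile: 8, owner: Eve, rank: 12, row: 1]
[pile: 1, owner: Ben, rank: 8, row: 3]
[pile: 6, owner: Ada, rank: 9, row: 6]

Group B, Group B, Group A, Group A

'Group A' ⟺ row ≥ 2.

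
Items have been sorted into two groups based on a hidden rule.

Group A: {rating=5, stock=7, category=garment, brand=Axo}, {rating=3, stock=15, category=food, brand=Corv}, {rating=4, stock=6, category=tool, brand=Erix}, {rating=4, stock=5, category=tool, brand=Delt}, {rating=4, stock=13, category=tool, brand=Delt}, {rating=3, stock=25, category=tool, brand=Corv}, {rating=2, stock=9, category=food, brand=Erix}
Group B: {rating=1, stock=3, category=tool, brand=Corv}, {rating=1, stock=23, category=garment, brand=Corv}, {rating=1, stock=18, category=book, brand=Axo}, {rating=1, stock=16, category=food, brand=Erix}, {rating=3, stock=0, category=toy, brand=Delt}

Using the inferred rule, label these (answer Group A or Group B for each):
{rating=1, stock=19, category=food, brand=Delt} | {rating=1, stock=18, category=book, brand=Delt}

Group B, Group B

The distinguishing property — rating ≥ 2 AND stock ≥ 3 — holds for all the 'Group A' cases and none of the 'Group B' cases.
{rating=1, stock=19, category=food, brand=Delt}: Group B (rating = 1, stock = 19).
{rating=1, stock=18, category=book, brand=Delt}: Group B (rating = 1, stock = 18).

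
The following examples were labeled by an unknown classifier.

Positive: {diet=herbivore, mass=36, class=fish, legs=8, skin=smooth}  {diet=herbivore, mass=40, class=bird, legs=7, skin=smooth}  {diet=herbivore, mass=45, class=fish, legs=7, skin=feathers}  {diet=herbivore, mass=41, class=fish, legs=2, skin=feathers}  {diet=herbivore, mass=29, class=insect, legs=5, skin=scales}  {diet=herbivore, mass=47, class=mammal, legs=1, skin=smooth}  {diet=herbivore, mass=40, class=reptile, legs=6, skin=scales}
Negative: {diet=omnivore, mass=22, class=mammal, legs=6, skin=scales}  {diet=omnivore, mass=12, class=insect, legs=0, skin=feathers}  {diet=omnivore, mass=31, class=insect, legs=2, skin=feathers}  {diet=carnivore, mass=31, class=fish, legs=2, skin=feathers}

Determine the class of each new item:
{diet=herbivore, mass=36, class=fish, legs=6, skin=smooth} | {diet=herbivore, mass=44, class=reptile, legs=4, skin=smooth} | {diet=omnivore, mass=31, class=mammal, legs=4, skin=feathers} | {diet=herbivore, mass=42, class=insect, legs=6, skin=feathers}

Positive, Positive, Negative, Positive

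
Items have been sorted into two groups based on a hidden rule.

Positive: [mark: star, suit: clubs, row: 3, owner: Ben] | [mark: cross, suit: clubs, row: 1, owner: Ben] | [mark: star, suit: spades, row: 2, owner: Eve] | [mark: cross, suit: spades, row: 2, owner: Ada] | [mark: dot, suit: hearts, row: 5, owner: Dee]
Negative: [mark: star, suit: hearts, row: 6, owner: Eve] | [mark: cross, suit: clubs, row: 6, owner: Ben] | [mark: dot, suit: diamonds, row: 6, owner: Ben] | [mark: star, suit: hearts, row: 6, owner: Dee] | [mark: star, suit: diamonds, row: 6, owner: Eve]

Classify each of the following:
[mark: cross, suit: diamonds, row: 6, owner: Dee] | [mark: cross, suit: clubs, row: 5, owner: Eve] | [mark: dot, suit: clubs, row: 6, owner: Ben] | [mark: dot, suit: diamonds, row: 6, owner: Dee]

Negative, Positive, Negative, Negative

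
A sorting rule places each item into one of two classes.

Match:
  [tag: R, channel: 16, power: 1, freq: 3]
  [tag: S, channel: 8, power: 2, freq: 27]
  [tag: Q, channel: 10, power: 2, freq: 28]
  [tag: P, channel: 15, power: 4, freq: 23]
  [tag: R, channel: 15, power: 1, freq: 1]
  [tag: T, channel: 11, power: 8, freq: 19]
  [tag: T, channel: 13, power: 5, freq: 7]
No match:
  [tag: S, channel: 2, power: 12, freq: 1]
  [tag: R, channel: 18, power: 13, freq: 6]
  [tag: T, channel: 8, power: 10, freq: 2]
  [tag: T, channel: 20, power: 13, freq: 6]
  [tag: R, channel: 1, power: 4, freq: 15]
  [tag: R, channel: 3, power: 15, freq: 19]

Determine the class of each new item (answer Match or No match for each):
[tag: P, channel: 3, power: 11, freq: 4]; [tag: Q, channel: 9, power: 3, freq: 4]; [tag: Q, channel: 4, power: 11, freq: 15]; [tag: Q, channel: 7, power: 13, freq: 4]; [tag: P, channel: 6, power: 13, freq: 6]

A rule that fits every label: power ≤ 8 AND channel ≥ 2 — true of each 'Match' example, false of each 'No match' one.
[tag: P, channel: 3, power: 11, freq: 4] — power = 11, channel = 3, hence No match. [tag: Q, channel: 9, power: 3, freq: 4] — power = 3, channel = 9, hence Match. [tag: Q, channel: 4, power: 11, freq: 15] — power = 11, channel = 4, hence No match. [tag: Q, channel: 7, power: 13, freq: 4] — power = 13, channel = 7, hence No match. [tag: P, channel: 6, power: 13, freq: 6] — power = 13, channel = 6, hence No match.

No match, Match, No match, No match, No match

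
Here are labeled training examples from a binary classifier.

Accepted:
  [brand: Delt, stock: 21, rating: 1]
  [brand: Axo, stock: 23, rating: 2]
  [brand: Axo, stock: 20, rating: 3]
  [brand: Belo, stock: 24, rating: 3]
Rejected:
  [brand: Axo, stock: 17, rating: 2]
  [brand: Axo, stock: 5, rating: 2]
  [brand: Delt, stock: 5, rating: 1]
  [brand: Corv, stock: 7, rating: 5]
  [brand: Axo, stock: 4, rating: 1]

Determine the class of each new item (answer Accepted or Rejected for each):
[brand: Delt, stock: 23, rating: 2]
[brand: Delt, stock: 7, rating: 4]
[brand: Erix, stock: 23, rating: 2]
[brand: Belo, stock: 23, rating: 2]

Rule: stock ≥ 20. This holds for each 'Accepted' example and fails for each 'Rejected' one.
[brand: Delt, stock: 23, rating: 2] → stock = 23 → Accepted.
[brand: Delt, stock: 7, rating: 4] → stock = 7 → Rejected.
[brand: Erix, stock: 23, rating: 2] → stock = 23 → Accepted.
[brand: Belo, stock: 23, rating: 2] → stock = 23 → Accepted.

Accepted, Rejected, Accepted, Accepted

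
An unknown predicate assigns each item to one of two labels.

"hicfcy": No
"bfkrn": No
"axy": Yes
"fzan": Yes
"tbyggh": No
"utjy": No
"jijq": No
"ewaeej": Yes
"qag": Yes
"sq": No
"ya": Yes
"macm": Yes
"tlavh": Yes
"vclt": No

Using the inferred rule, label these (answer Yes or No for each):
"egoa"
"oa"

Yes, Yes

The distinguishing property — contains 'a' — holds for all the 'Yes' cases and none of the 'No' cases.
"egoa": has 'a', meets the rule → Yes.
"oa": has 'a', meets the rule → Yes.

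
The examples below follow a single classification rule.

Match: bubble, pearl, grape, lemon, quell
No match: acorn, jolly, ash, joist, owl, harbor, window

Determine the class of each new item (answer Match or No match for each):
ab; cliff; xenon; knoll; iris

No match, No match, Match, No match, No match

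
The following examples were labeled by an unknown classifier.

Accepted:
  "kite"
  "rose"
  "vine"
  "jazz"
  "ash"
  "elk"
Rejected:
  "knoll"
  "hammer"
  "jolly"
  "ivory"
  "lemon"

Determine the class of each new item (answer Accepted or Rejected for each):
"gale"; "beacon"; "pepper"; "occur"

Accepted, Rejected, Rejected, Rejected

Every 'Accepted' example satisfies: length ≤ 4. None of the 'Rejected' examples do.
"gale": length 4 — checks out, so Accepted. "beacon": length 6 — does not pass, so Rejected. "pepper": length 6 — does not pass, so Rejected. "occur": length 5 — does not pass, so Rejected.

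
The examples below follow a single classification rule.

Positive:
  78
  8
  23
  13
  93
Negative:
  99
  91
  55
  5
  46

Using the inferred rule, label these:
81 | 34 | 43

Negative, Negative, Positive

'Positive' ⟺ ≡ 3 (mod 5).
81 — 81 mod 5 = 1, hence Negative.
34 — 34 mod 5 = 4, hence Negative.
43 — 43 mod 5 = 3, hence Positive.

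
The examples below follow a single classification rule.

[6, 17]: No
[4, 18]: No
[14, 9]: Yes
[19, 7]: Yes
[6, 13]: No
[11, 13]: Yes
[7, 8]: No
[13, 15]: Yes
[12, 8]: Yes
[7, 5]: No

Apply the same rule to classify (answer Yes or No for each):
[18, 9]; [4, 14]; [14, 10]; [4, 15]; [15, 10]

Yes, No, Yes, No, Yes

The simplest hypothesis consistent with all the labels is: first ≥ 8.
Yes: [18, 9], since first 18.
No: [4, 14], since first 4.
Yes: [14, 10], since first 14.
No: [4, 15], since first 4.
Yes: [15, 10], since first 15.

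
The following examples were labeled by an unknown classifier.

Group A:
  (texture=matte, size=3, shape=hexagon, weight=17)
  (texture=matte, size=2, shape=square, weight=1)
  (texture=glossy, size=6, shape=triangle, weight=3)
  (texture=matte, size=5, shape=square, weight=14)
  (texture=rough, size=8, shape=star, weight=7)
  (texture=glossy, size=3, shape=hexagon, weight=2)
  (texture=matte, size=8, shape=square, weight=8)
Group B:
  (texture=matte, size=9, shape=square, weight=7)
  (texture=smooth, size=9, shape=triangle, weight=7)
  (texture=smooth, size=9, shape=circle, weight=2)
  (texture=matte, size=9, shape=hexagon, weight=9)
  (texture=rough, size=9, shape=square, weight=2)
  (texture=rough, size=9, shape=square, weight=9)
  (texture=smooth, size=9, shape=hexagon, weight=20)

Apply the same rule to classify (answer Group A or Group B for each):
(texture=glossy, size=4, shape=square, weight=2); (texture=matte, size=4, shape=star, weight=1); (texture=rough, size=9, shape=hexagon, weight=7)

Every 'Group A' example satisfies: size ≤ 8. None of the 'Group B' examples do.
(texture=glossy, size=4, shape=square, weight=2): size = 4 — satisfies this, so Group A.
(texture=matte, size=4, shape=star, weight=1): size = 4 — satisfies this, so Group A.
(texture=rough, size=9, shape=hexagon, weight=7): size = 9 — doesn't qualify, so Group B.

Group A, Group A, Group B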